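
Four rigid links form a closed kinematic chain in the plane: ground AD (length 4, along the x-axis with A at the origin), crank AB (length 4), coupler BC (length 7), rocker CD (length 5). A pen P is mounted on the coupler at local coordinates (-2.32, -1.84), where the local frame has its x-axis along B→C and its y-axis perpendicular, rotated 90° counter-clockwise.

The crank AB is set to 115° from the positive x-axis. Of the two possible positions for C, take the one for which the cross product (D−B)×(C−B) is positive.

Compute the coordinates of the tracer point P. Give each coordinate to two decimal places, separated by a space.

A=(0,0), D=(4.00,0)
B = A + 4.00·(cos115°, sin115°) = (-1.6905, 3.6252)
|BD| = 6.7471
circle(B,7.00) ∩ circle(D,5.00): a=5.1521, h=4.7388
  candidates: C₊=(5.2009,4.8536) cross=31.973; C₋=(0.1086,-3.1396) cross=-31.973
  mode + wants cross > 0 → take C=(5.2009,4.8536) (cross=31.973)
ex = (C−B)/|BC| = (0.9845,0.1755); ey = (-0.1755,0.9845)
P = B + -2.32·ex + -1.84·ey = (-3.6516,1.4067)

-3.65 1.41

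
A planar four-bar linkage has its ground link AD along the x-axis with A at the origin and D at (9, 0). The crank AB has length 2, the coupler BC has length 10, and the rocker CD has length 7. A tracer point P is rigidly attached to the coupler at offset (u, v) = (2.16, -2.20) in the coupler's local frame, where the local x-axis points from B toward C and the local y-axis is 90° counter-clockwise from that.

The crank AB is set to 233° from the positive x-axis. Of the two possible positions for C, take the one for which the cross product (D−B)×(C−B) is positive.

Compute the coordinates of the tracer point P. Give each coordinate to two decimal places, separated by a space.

A=(0,0), D=(9.00,0)
B = A + 2.00·(cos233°, sin233°) = (-1.2036, -1.5973)
|BD| = 10.3279
circle(B,10.00) ∩ circle(D,7.00): a=7.6330, h=6.4605
  candidates: C₊=(5.3384,5.9659) cross=66.723; C₋=(7.3367,-6.7995) cross=-66.723
  mode + wants cross > 0 → take C=(5.3384,5.9659) (cross=66.723)
ex = (C−B)/|BC| = (0.6542,0.7563); ey = (-0.7563,0.6542)
P = B + 2.16·ex + -2.20·ey = (1.8733,-1.4029)

1.87 -1.40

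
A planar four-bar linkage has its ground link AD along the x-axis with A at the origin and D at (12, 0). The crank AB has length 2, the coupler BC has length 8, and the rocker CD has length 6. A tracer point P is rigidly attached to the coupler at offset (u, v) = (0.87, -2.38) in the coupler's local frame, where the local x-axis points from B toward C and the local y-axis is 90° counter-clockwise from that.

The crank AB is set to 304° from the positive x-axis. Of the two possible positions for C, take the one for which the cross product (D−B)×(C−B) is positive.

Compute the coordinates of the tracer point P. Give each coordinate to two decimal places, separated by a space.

3.33 -2.89

A=(0,0), D=(12.00,0)
B = A + 2.00·(cos304°, sin304°) = (1.1184, -1.6581)
|BD| = 11.0072
circle(B,8.00) ∩ circle(D,6.00): a=6.7755, h=4.2535
  candidates: C₊=(7.1758,3.5676) cross=46.820; C₋=(8.4573,-4.8425) cross=-46.820
  mode + wants cross > 0 → take C=(7.1758,3.5676) (cross=46.820)
ex = (C−B)/|BC| = (0.7572,0.6532); ey = (-0.6532,0.7572)
P = B + 0.87·ex + -2.38·ey = (3.3318,-2.8919)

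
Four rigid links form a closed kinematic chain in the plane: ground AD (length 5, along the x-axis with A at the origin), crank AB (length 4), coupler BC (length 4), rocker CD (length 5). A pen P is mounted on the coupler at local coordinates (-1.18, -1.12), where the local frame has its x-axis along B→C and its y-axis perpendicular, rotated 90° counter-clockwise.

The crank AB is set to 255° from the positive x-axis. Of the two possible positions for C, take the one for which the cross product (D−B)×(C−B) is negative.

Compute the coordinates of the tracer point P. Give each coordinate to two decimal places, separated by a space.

-2.39 -4.77

A=(0,0), D=(5.00,0)
B = A + 4.00·(cos255°, sin255°) = (-1.0353, -3.8637)
|BD| = 7.1661
circle(B,4.00) ∩ circle(D,5.00): a=2.9551, h=2.6958
  candidates: C₊=(0.0000,-0.0000) cross=19.319; C₋=(2.9070,-4.5408) cross=-19.319
  mode - wants cross < 0 → take C=(2.9070,-4.5408) (cross=-19.319)
ex = (C−B)/|BC| = (0.9856,-0.1693); ey = (0.1693,0.9856)
P = B + -1.18·ex + -1.12·ey = (-2.3878,-4.7678)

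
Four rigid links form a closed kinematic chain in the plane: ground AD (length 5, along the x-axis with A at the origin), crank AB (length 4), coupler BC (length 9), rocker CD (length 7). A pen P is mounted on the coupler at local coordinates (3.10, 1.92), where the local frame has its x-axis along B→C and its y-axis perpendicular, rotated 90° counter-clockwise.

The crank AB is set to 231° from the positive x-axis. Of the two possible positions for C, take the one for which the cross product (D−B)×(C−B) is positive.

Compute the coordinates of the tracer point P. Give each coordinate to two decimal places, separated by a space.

-3.28 0.46

A=(0,0), D=(5.00,0)
B = A + 4.00·(cos231°, sin231°) = (-2.5173, -3.1086)
|BD| = 8.1347
circle(B,9.00) ∩ circle(D,7.00): a=6.0342, h=6.6774
  candidates: C₊=(0.5073,5.3680) cross=54.319; C₋=(5.6107,-6.9733) cross=-54.319
  mode + wants cross > 0 → take C=(0.5073,5.3680) (cross=54.319)
ex = (C−B)/|BC| = (0.3361,0.9418); ey = (-0.9418,0.3361)
P = B + 3.10·ex + 1.92·ey = (-3.2838,0.4564)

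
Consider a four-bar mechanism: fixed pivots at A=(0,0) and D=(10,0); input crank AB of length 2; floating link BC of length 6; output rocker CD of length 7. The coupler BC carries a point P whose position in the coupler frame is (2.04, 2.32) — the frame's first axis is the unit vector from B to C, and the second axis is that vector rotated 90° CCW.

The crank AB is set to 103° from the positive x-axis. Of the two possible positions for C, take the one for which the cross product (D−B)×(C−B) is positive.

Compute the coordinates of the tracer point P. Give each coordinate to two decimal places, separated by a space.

0.27 4.95

A=(0,0), D=(10.00,0)
B = A + 2.00·(cos103°, sin103°) = (-0.4499, 1.9487)
|BD| = 10.6301
circle(B,6.00) ∩ circle(D,7.00): a=4.7036, h=3.7251
  candidates: C₊=(4.8568,4.7485) cross=39.598; C₋=(3.4910,-2.5755) cross=-39.598
  mode + wants cross > 0 → take C=(4.8568,4.7485) (cross=39.598)
ex = (C−B)/|BC| = (0.8845,0.4666); ey = (-0.4666,0.8845)
P = B + 2.04·ex + 2.32·ey = (0.2718,4.9526)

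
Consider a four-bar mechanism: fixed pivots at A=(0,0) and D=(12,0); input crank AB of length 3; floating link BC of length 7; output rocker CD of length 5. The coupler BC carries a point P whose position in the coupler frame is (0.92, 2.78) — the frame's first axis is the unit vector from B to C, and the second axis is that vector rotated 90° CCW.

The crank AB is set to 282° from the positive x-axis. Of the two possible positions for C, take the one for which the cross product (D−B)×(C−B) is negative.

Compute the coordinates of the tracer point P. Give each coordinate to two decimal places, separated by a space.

A=(0,0), D=(12.00,0)
B = A + 3.00·(cos282°, sin282°) = (0.6237, -2.9344)
|BD| = 11.7486
circle(B,7.00) ∩ circle(D,5.00): a=6.8957, h=1.2038
  candidates: C₊=(7.0002,-0.0465) cross=14.143; C₋=(7.6016,-2.3778) cross=-14.143
  mode - wants cross < 0 → take C=(7.6016,-2.3778) (cross=-14.143)
ex = (C−B)/|BC| = (0.9968,0.0795); ey = (-0.0795,0.9968)
P = B + 0.92·ex + 2.78·ey = (1.3197,-0.0901)

1.32 -0.09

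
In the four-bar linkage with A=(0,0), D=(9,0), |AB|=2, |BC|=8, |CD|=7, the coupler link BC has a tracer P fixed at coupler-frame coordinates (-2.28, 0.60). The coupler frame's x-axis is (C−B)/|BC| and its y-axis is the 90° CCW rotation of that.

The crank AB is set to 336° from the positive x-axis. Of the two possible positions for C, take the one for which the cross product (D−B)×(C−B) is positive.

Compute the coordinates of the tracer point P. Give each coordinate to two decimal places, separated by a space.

0.20 -2.52

A=(0,0), D=(9.00,0)
B = A + 2.00·(cos336°, sin336°) = (1.8271, -0.8135)
|BD| = 7.2189
circle(B,8.00) ∩ circle(D,7.00): a=4.6484, h=6.5110
  candidates: C₊=(5.7122,6.1798) cross=47.002; C₋=(7.1796,-6.7591) cross=-47.002
  mode + wants cross > 0 → take C=(5.7122,6.1798) (cross=47.002)
ex = (C−B)/|BC| = (0.4856,0.8742); ey = (-0.8742,0.4856)
P = B + -2.28·ex + 0.60·ey = (0.1953,-2.5152)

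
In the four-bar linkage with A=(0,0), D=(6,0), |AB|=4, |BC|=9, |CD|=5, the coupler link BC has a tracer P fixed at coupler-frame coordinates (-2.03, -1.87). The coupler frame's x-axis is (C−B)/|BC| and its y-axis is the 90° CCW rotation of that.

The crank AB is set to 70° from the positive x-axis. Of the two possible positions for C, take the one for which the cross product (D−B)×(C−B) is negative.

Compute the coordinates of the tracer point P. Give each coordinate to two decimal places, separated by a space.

-1.07 5.05

A=(0,0), D=(6.00,0)
B = A + 4.00·(cos70°, sin70°) = (1.3681, 3.7588)
|BD| = 5.9652
circle(B,9.00) ∩ circle(D,5.00): a=7.6765, h=4.6980
  candidates: C₊=(10.2892,2.5696) cross=28.024; C₋=(4.3685,-4.7263) cross=-28.024
  mode - wants cross < 0 → take C=(4.3685,-4.7263) (cross=-28.024)
ex = (C−B)/|BC| = (0.3334,-0.9428); ey = (0.9428,0.3334)
P = B + -2.03·ex + -1.87·ey = (-1.0717,5.0492)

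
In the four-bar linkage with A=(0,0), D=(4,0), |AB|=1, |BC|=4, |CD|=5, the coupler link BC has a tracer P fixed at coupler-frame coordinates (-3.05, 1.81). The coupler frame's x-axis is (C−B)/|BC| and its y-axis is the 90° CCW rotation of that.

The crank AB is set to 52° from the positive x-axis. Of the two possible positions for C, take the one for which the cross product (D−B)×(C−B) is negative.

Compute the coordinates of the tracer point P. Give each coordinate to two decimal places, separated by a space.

A=(0,0), D=(4.00,0)
B = A + 1.00·(cos52°, sin52°) = (0.6157, 0.7880)
|BD| = 3.4749
circle(B,4.00) ∩ circle(D,5.00): a=0.4424, h=3.9755
  candidates: C₊=(1.9481,4.5596) cross=13.814; C₋=(0.1450,-3.1842) cross=-13.814
  mode - wants cross < 0 → take C=(0.1450,-3.1842) (cross=-13.814)
ex = (C−B)/|BC| = (-0.1177,-0.9931); ey = (0.9931,-0.1177)
P = B + -3.05·ex + 1.81·ey = (2.7719,3.6039)

2.77 3.60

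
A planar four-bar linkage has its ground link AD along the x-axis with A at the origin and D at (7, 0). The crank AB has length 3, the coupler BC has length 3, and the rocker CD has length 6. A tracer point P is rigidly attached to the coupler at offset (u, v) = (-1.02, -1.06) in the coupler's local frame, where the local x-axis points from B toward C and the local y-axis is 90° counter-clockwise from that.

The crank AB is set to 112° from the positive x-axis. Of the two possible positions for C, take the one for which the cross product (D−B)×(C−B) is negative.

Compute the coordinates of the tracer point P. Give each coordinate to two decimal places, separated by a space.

-2.59 2.72

A=(0,0), D=(7.00,0)
B = A + 3.00·(cos112°, sin112°) = (-1.1238, 2.7816)
|BD| = 8.5868
circle(B,3.00) ∩ circle(D,6.00): a=2.7212, h=1.2629
  candidates: C₊=(1.8598,3.0949) cross=10.844; C₋=(1.0416,0.7053) cross=-10.844
  mode - wants cross < 0 → take C=(1.0416,0.7053) (cross=-10.844)
ex = (C−B)/|BC| = (0.7218,-0.6921); ey = (0.6921,0.7218)
P = B + -1.02·ex + -1.06·ey = (-2.5937,2.7224)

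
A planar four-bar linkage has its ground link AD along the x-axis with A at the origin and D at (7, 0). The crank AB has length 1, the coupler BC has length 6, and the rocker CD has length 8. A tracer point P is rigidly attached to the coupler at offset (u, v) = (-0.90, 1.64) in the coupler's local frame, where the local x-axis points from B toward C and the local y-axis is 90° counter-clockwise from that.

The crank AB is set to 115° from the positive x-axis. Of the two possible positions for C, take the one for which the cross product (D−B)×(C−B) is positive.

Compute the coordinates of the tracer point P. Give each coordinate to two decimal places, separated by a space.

-2.29 0.79

A=(0,0), D=(7.00,0)
B = A + 1.00·(cos115°, sin115°) = (-0.4226, 0.9063)
|BD| = 7.4777
circle(B,6.00) ∩ circle(D,8.00): a=1.8666, h=5.7022
  candidates: C₊=(2.1214,6.3403) cross=42.640; C₋=(0.7392,-4.9801) cross=-42.640
  mode + wants cross > 0 → take C=(2.1214,6.3403) (cross=42.640)
ex = (C−B)/|BC| = (0.4240,0.9057); ey = (-0.9057,0.4240)
P = B + -0.90·ex + 1.64·ey = (-2.2895,0.7866)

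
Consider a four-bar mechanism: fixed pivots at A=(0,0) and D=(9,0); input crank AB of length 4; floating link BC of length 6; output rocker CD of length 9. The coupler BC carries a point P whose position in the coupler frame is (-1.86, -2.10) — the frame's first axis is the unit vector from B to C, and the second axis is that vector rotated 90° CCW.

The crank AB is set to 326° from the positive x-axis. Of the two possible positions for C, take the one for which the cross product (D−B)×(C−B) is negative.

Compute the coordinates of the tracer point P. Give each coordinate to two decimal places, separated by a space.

A=(0,0), D=(9.00,0)
B = A + 4.00·(cos326°, sin326°) = (3.3162, -2.2368)
|BD| = 6.1081
circle(B,6.00) ∩ circle(D,9.00): a=-0.6295, h=5.9669
  candidates: C₊=(0.5453,3.0851) cross=36.447; C₋=(4.9154,-8.0197) cross=-36.447
  mode - wants cross < 0 → take C=(4.9154,-8.0197) (cross=-36.447)
ex = (C−B)/|BC| = (0.2665,-0.9638); ey = (0.9638,0.2665)
P = B + -1.86·ex + -2.10·ey = (0.7964,-1.0038)

0.80 -1.00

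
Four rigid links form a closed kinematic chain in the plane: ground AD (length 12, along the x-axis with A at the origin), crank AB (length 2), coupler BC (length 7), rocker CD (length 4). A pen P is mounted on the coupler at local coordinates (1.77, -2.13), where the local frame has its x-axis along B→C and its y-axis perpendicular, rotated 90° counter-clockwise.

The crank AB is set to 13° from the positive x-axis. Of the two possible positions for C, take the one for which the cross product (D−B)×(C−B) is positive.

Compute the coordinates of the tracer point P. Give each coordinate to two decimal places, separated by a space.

4.21 -1.15

A=(0,0), D=(12.00,0)
B = A + 2.00·(cos13°, sin13°) = (1.9487, 0.4499)
|BD| = 10.0613
circle(B,7.00) ∩ circle(D,4.00): a=6.6706, h=2.1220
  candidates: C₊=(8.7076,2.2715) cross=21.350; C₋=(8.5178,-1.9683) cross=-21.350
  mode + wants cross > 0 → take C=(8.7076,2.2715) (cross=21.350)
ex = (C−B)/|BC| = (0.9655,0.2602); ey = (-0.2602,0.9655)
P = B + 1.77·ex + -2.13·ey = (4.2121,-1.1461)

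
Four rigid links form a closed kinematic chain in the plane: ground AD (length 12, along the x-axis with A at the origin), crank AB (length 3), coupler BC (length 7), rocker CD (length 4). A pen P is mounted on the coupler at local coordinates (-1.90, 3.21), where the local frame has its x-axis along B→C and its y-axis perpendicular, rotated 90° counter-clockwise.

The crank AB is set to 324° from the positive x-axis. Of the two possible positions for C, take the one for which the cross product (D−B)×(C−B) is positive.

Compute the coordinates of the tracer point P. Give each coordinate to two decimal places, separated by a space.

-0.85 0.02

A=(0,0), D=(12.00,0)
B = A + 3.00·(cos324°, sin324°) = (2.4271, -1.7634)
|BD| = 9.7340
circle(B,7.00) ∩ circle(D,4.00): a=6.5621, h=2.4370
  candidates: C₊=(8.4391,1.8221) cross=23.722; C₋=(9.3220,-2.9713) cross=-23.722
  mode + wants cross > 0 → take C=(8.4391,1.8221) (cross=23.722)
ex = (C−B)/|BC| = (0.8589,0.5122); ey = (-0.5122,0.8589)
P = B + -1.90·ex + 3.21·ey = (-0.8490,0.0204)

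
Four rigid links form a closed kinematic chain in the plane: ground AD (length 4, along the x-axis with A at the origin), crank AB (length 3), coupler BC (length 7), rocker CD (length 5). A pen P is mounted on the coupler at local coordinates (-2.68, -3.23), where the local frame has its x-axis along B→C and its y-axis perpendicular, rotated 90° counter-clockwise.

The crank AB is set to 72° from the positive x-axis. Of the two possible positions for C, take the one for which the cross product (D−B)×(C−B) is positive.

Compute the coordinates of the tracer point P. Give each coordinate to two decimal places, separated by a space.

A=(0,0), D=(4.00,0)
B = A + 3.00·(cos72°, sin72°) = (0.9271, 2.8532)
|BD| = 4.1933
circle(B,7.00) ∩ circle(D,5.00): a=4.9584, h=4.9411
  candidates: C₊=(7.9227,3.1004) cross=20.719; C₋=(1.1987,-4.1416) cross=-20.719
  mode + wants cross > 0 → take C=(7.9227,3.1004) (cross=20.719)
ex = (C−B)/|BC| = (0.9994,0.0353); ey = (-0.0353,0.9994)
P = B + -2.68·ex + -3.23·ey = (-1.6372,-0.4695)

-1.64 -0.47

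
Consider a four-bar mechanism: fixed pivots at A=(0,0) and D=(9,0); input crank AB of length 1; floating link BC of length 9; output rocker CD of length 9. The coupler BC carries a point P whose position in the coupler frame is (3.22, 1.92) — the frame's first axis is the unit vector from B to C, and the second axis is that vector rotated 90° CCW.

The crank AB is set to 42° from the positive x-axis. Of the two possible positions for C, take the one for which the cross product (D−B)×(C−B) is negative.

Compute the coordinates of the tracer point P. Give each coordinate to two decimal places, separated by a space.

3.76 -1.56

A=(0,0), D=(9.00,0)
B = A + 1.00·(cos42°, sin42°) = (0.7431, 0.6691)
|BD| = 8.2839
circle(B,9.00) ∩ circle(D,9.00): a=4.1420, h=7.9903
  candidates: C₊=(5.5170,8.2987) cross=66.191; C₋=(4.2262,-7.6296) cross=-66.191
  mode - wants cross < 0 → take C=(4.2262,-7.6296) (cross=-66.191)
ex = (C−B)/|BC| = (0.3870,-0.9221); ey = (0.9221,0.3870)
P = B + 3.22·ex + 1.92·ey = (3.7597,-1.5569)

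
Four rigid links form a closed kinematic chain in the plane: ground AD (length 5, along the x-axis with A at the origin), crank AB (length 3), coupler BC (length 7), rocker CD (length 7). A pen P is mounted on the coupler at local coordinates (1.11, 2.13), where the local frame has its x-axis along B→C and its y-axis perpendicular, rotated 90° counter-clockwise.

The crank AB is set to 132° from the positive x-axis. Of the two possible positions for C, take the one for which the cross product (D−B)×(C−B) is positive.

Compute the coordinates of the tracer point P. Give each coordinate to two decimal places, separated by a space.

-2.55 4.57

A=(0,0), D=(5.00,0)
B = A + 3.00·(cos132°, sin132°) = (-2.0074, 2.2294)
|BD| = 7.3535
circle(B,7.00) ∩ circle(D,7.00): a=3.6767, h=5.9566
  candidates: C₊=(3.3022,6.7910) cross=43.802; C₋=(-0.3096,-4.5616) cross=-43.802
  mode + wants cross > 0 → take C=(3.3022,6.7910) (cross=43.802)
ex = (C−B)/|BC| = (0.7585,0.6517); ey = (-0.6517,0.7585)
P = B + 1.11·ex + 2.13·ey = (-2.5535,4.5684)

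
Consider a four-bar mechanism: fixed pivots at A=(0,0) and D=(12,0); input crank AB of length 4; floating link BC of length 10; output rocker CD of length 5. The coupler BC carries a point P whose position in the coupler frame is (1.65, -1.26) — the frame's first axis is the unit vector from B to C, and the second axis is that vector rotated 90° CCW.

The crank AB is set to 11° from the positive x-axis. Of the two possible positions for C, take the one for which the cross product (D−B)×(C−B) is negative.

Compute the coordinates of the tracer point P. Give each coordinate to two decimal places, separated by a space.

4.55 -1.22

A=(0,0), D=(12.00,0)
B = A + 4.00·(cos11°, sin11°) = (3.9265, 0.7632)
|BD| = 8.1095
circle(B,10.00) ∩ circle(D,5.00): a=8.6790, h=4.9675
  candidates: C₊=(13.0345,4.8918) cross=40.284; C₋=(12.0994,-4.9990) cross=-40.284
  mode - wants cross < 0 → take C=(12.0994,-4.9990) (cross=-40.284)
ex = (C−B)/|BC| = (0.8173,-0.5762); ey = (0.5762,0.8173)
P = B + 1.65·ex + -1.26·ey = (4.5490,-1.2173)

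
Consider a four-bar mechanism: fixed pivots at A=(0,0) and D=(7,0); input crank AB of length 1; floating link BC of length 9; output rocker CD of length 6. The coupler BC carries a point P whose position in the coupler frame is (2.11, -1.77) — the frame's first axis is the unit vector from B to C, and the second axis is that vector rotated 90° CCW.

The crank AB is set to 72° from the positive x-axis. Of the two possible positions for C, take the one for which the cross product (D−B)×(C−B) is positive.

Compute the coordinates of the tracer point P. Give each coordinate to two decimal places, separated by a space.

3.05 0.65

A=(0,0), D=(7.00,0)
B = A + 1.00·(cos72°, sin72°) = (0.3090, 0.9511)
|BD| = 6.7582
circle(B,9.00) ∩ circle(D,6.00): a=6.7084, h=5.9998
  candidates: C₊=(7.7950,5.9471) cross=40.548; C₋=(6.1063,-5.9331) cross=-40.548
  mode + wants cross > 0 → take C=(7.7950,5.9471) (cross=40.548)
ex = (C−B)/|BC| = (0.8318,0.5551); ey = (-0.5551,0.8318)
P = B + 2.11·ex + -1.77·ey = (3.0466,0.6501)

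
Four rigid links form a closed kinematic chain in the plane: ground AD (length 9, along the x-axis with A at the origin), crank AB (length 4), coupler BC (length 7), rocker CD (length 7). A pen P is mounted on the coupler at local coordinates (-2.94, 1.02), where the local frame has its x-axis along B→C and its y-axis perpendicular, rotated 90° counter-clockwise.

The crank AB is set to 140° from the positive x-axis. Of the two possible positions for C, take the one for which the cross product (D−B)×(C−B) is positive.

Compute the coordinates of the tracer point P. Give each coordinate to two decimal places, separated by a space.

A=(0,0), D=(9.00,0)
B = A + 4.00·(cos140°, sin140°) = (-3.0642, 2.5712)
|BD| = 12.3351
circle(B,7.00) ∩ circle(D,7.00): a=6.1676, h=3.3108
  candidates: C₊=(3.6580,4.5236) cross=40.839; C₋=(2.2778,-1.9525) cross=-40.839
  mode + wants cross > 0 → take C=(3.6580,4.5236) (cross=40.839)
ex = (C−B)/|BC| = (0.9603,0.2789); ey = (-0.2789,0.9603)
P = B + -2.94·ex + 1.02·ey = (-6.1720,2.7306)

-6.17 2.73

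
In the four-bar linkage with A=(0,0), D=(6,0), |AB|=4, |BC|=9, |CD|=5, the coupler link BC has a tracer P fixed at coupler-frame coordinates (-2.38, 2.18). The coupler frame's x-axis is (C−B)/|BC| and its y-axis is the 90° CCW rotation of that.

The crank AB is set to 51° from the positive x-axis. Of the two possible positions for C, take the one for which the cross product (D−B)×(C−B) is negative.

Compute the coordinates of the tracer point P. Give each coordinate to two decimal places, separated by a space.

3.43 6.20

A=(0,0), D=(6.00,0)
B = A + 4.00·(cos51°, sin51°) = (2.5173, 3.1086)
|BD| = 4.6683
circle(B,9.00) ∩ circle(D,5.00): a=8.3321, h=3.4024
  candidates: C₊=(10.9990,0.0986) cross=15.883; C₋=(6.4677,-4.9781) cross=-15.883
  mode - wants cross < 0 → take C=(6.4677,-4.9781) (cross=-15.883)
ex = (C−B)/|BC| = (0.4389,-0.8985); ey = (0.8985,0.4389)
P = B + -2.38·ex + 2.18·ey = (3.4314,6.2039)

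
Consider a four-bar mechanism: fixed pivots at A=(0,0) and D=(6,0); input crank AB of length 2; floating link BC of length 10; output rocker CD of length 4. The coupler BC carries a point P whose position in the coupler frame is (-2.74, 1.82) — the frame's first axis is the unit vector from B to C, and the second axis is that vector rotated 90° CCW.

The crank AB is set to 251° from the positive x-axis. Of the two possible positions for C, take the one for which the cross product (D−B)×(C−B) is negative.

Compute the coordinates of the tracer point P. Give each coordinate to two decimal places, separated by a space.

-3.33 0.01

A=(0,0), D=(6.00,0)
B = A + 2.00·(cos251°, sin251°) = (-0.6511, -1.8910)
|BD| = 6.9147
circle(B,10.00) ∩ circle(D,4.00): a=9.5314, h=3.0255
  candidates: C₊=(7.6895,3.6257) cross=20.920; C₋=(9.3443,-2.1945) cross=-20.920
  mode - wants cross < 0 → take C=(9.3443,-2.1945) (cross=-20.920)
ex = (C−B)/|BC| = (0.9995,-0.0303); ey = (0.0303,0.9995)
P = B + -2.74·ex + 1.82·ey = (-3.3346,0.0113)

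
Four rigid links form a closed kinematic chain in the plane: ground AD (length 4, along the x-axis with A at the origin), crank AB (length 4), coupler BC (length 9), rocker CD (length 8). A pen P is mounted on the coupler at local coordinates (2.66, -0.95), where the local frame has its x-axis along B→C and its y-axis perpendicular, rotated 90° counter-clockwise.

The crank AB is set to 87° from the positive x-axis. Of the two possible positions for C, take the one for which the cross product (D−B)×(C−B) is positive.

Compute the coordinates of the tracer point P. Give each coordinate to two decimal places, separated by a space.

3.02 3.76

A=(0,0), D=(4.00,0)
B = A + 4.00·(cos87°, sin87°) = (0.2093, 3.9945)
|BD| = 5.5068
circle(B,9.00) ∩ circle(D,8.00): a=4.2970, h=7.9080
  candidates: C₊=(8.9034,6.3211) cross=43.548; C₋=(-2.5691,-4.5659) cross=-43.548
  mode + wants cross > 0 → take C=(8.9034,6.3211) (cross=43.548)
ex = (C−B)/|BC| = (0.9660,0.2585); ey = (-0.2585,0.9660)
P = B + 2.66·ex + -0.95·ey = (3.0245,3.7644)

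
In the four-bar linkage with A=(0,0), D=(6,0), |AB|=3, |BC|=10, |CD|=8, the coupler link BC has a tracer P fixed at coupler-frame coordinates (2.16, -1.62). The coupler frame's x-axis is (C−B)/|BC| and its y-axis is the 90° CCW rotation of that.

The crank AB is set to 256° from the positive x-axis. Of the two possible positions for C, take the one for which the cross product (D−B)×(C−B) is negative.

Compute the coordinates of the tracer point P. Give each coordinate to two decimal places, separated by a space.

A=(0,0), D=(6.00,0)
B = A + 3.00·(cos256°, sin256°) = (-0.7258, -2.9109)
|BD| = 7.3287
circle(B,10.00) ∩ circle(D,8.00): a=6.1204, h=7.9082
  candidates: C₊=(1.7501,6.7778) cross=57.957; C₋=(8.0323,-7.7376) cross=-57.957
  mode - wants cross < 0 → take C=(8.0323,-7.7376) (cross=-57.957)
ex = (C−B)/|BC| = (0.8758,-0.4827); ey = (0.4827,0.8758)
P = B + 2.16·ex + -1.62·ey = (0.3840,-5.3723)

0.38 -5.37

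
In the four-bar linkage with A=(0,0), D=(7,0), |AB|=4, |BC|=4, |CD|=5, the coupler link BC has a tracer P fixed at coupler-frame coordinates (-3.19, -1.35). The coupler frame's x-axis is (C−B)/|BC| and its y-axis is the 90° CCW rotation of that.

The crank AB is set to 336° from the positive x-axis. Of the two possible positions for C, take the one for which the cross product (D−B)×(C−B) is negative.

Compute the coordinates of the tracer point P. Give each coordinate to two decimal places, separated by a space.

0.71 0.20

A=(0,0), D=(7.00,0)
B = A + 4.00·(cos336°, sin336°) = (3.6542, -1.6269)
|BD| = 3.7204
circle(B,4.00) ∩ circle(D,5.00): a=0.6507, h=3.9467
  candidates: C₊=(2.5134,2.2069) cross=14.683; C₋=(5.9652,-4.8918) cross=-14.683
  mode - wants cross < 0 → take C=(5.9652,-4.8918) (cross=-14.683)
ex = (C−B)/|BC| = (0.5778,-0.8162); ey = (0.8162,0.5778)
P = B + -3.19·ex + -1.35·ey = (0.7092,0.1968)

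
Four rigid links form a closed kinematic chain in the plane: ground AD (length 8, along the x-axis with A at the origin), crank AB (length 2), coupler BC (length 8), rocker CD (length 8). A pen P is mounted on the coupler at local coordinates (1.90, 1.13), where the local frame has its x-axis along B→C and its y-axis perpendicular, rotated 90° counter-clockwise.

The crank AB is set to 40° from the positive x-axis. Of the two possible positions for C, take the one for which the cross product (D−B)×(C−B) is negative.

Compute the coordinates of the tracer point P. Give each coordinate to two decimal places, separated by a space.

3.06 -0.31

A=(0,0), D=(8.00,0)
B = A + 2.00·(cos40°, sin40°) = (1.5321, 1.2856)
|BD| = 6.5944
circle(B,8.00) ∩ circle(D,8.00): a=3.2972, h=7.2889
  candidates: C₊=(6.1870,7.7919) cross=48.066; C₋=(3.3451,-6.5063) cross=-48.066
  mode - wants cross < 0 → take C=(3.3451,-6.5063) (cross=-48.066)
ex = (C−B)/|BC| = (0.2266,-0.9740); ey = (0.9740,0.2266)
P = B + 1.90·ex + 1.13·ey = (3.0633,-0.3089)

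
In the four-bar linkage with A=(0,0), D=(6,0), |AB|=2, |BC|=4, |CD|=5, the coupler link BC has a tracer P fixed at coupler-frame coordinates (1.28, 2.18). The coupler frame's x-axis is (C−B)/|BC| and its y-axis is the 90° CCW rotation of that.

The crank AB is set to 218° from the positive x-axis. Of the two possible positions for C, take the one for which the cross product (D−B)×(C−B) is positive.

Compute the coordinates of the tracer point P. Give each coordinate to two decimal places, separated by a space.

-2.21 1.22

A=(0,0), D=(6.00,0)
B = A + 2.00·(cos218°, sin218°) = (-1.5760, -1.2313)
|BD| = 7.6754
circle(B,4.00) ∩ circle(D,5.00): a=3.2514, h=2.3299
  candidates: C₊=(1.2595,1.5900) cross=17.883; C₋=(2.0071,-3.0094) cross=-17.883
  mode + wants cross > 0 → take C=(1.2595,1.5900) (cross=17.883)
ex = (C−B)/|BC| = (0.7089,0.7053); ey = (-0.7053,0.7089)
P = B + 1.28·ex + 2.18·ey = (-2.2062,1.2169)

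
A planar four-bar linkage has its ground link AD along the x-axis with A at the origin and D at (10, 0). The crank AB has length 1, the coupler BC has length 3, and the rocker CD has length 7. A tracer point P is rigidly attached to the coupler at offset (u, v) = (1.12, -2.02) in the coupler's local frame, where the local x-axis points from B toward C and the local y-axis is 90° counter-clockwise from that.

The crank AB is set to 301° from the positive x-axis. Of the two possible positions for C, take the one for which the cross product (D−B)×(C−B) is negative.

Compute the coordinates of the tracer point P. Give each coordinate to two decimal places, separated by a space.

0.78 -3.15

A=(0,0), D=(10.00,0)
B = A + 1.00·(cos301°, sin301°) = (0.5150, -0.8572)
|BD| = 9.5236
circle(B,3.00) ∩ circle(D,7.00): a=2.6618, h=1.3838
  candidates: C₊=(3.0414,0.7606) cross=13.179; C₋=(3.2906,-1.9958) cross=-13.179
  mode - wants cross < 0 → take C=(3.2906,-1.9958) (cross=-13.179)
ex = (C−B)/|BC| = (0.9252,-0.3796); ey = (0.3796,0.9252)
P = B + 1.12·ex + -2.02·ey = (0.7845,-3.1511)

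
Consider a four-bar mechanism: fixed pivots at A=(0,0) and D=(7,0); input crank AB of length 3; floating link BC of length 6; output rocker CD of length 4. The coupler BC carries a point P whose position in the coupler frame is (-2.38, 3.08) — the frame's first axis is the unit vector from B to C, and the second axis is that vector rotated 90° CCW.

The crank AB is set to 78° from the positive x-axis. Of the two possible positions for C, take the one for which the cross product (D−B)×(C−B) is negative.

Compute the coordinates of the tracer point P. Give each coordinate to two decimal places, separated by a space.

2.06 6.55

A=(0,0), D=(7.00,0)
B = A + 3.00·(cos78°, sin78°) = (0.6237, 2.9344)
|BD| = 7.0191
circle(B,6.00) ∩ circle(D,4.00): a=4.9342, h=3.4137
  candidates: C₊=(6.5332,3.9727) cross=23.961; C₋=(3.6789,-2.2295) cross=-23.961
  mode - wants cross < 0 → take C=(3.6789,-2.2295) (cross=-23.961)
ex = (C−B)/|BC| = (0.5092,-0.8606); ey = (0.8606,0.5092)
P = B + -2.38·ex + 3.08·ey = (2.0626,6.5511)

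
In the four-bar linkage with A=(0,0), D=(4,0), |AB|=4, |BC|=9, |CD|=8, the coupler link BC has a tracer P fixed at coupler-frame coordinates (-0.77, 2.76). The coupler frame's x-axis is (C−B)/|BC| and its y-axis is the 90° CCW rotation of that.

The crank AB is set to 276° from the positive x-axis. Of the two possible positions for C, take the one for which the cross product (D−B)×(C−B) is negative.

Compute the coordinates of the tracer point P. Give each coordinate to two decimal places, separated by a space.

0.32 -1.11

A=(0,0), D=(4.00,0)
B = A + 4.00·(cos276°, sin276°) = (0.4181, -3.9781)
|BD| = 5.3530
circle(B,9.00) ∩ circle(D,8.00): a=4.2644, h=7.9256
  candidates: C₊=(-2.6183,4.4942) cross=42.426; C₋=(9.1614,-6.1123) cross=-42.426
  mode - wants cross < 0 → take C=(9.1614,-6.1123) (cross=-42.426)
ex = (C−B)/|BC| = (0.9715,-0.2371); ey = (0.2371,0.9715)
P = B + -0.77·ex + 2.76·ey = (0.3246,-1.1142)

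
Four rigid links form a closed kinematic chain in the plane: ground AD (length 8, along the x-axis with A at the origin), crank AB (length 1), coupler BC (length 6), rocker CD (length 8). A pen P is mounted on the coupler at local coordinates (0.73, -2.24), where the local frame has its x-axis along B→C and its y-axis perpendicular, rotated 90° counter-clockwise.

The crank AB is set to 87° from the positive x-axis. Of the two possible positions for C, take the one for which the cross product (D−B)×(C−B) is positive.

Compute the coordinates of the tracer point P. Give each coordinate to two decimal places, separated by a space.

A=(0,0), D=(8.00,0)
B = A + 1.00·(cos87°, sin87°) = (0.0523, 0.9986)
|BD| = 8.0102
circle(B,6.00) ∩ circle(D,8.00): a=2.2573, h=5.5592
  candidates: C₊=(2.9851,6.2330) cross=44.530; C₋=(1.5990,-4.7986) cross=-44.530
  mode + wants cross > 0 → take C=(2.9851,6.2330) (cross=44.530)
ex = (C−B)/|BC| = (0.4888,0.8724); ey = (-0.8724,0.4888)
P = B + 0.73·ex + -2.24·ey = (2.3633,0.5406)

2.36 0.54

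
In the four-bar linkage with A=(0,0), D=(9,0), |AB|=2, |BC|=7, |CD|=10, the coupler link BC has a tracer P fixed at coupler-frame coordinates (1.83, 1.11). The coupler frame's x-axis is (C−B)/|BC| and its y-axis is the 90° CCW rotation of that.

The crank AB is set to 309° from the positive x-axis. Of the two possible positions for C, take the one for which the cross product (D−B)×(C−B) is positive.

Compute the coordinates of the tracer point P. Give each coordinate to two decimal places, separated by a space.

-0.02 0.16

A=(0,0), D=(9.00,0)
B = A + 2.00·(cos309°, sin309°) = (1.2586, -1.5543)
|BD| = 7.8959
circle(B,7.00) ∩ circle(D,10.00): a=0.7184, h=6.9630
  candidates: C₊=(0.5923,5.4139) cross=54.979; C₋=(3.3336,-8.2397) cross=-54.979
  mode + wants cross > 0 → take C=(0.5923,5.4139) (cross=54.979)
ex = (C−B)/|BC| = (-0.0952,0.9955); ey = (-0.9955,-0.0952)
P = B + 1.83·ex + 1.11·ey = (-0.0205,0.1617)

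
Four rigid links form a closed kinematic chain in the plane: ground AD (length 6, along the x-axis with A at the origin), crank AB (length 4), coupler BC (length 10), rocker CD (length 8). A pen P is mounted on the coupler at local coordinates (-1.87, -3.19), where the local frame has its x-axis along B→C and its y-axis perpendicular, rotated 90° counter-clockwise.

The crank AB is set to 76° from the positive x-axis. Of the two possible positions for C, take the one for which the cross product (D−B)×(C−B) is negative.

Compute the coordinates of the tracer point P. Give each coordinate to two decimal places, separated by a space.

A=(0,0), D=(6.00,0)
B = A + 4.00·(cos76°, sin76°) = (0.9677, 3.8812)
|BD| = 6.3551
circle(B,10.00) ∩ circle(D,8.00): a=6.0099, h=7.9925
  candidates: C₊=(10.6078,6.5397) cross=50.794; C₋=(0.8455,-6.1181) cross=-50.794
  mode - wants cross < 0 → take C=(0.8455,-6.1181) (cross=-50.794)
ex = (C−B)/|BC| = (-0.0122,-0.9999); ey = (0.9999,-0.0122)
P = B + -1.87·ex + -3.19·ey = (-2.1992,5.7900)

-2.20 5.79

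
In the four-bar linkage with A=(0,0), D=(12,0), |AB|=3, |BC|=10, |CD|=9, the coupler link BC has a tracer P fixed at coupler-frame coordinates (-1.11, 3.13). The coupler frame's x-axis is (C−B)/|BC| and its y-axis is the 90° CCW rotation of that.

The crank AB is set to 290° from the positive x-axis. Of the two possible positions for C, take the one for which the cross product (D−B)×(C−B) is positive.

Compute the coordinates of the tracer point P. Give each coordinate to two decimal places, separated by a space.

A=(0,0), D=(12.00,0)
B = A + 3.00·(cos290°, sin290°) = (1.0261, -2.8191)
|BD| = 11.3302
circle(B,10.00) ∩ circle(D,9.00): a=6.5036, h=7.5963
  candidates: C₊=(5.4351,6.1565) cross=86.068; C₋=(9.2152,-8.5583) cross=-86.068
  mode + wants cross > 0 → take C=(5.4351,6.1565) (cross=86.068)
ex = (C−B)/|BC| = (0.4409,0.8976); ey = (-0.8976,0.4409)
P = B + -1.11·ex + 3.13·ey = (-2.2727,-2.4353)

-2.27 -2.44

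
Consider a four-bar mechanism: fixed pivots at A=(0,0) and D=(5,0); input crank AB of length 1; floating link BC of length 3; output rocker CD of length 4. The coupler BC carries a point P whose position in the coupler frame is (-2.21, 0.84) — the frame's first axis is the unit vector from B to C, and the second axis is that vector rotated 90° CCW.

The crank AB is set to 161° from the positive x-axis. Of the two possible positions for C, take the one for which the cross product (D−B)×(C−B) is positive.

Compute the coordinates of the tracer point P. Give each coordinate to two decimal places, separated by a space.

-3.25 -0.22

A=(0,0), D=(5.00,0)
B = A + 1.00·(cos161°, sin161°) = (-0.9455, 0.3256)
|BD| = 5.9544
circle(B,3.00) ∩ circle(D,4.00): a=2.3894, h=1.8140
  candidates: C₊=(1.5395,2.0062) cross=10.801; C₋=(1.3411,-1.6164) cross=-10.801
  mode + wants cross > 0 → take C=(1.5395,2.0062) (cross=10.801)
ex = (C−B)/|BC| = (0.8283,0.5602); ey = (-0.5602,0.8283)
P = B + -2.21·ex + 0.84·ey = (-3.2467,-0.2167)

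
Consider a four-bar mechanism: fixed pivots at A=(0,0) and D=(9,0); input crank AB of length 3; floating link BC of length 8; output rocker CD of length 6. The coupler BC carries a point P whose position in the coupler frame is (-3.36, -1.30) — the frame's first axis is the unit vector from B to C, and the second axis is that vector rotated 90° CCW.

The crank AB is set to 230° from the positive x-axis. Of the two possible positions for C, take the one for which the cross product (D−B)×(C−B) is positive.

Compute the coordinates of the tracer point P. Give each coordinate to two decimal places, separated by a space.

-3.49 -5.54

A=(0,0), D=(9.00,0)
B = A + 3.00·(cos230°, sin230°) = (-1.9284, -2.2981)
|BD| = 11.1674
circle(B,8.00) ∩ circle(D,6.00): a=6.8373, h=4.1534
  candidates: C₊=(3.9079,3.1734) cross=46.383; C₋=(5.6174,-4.9556) cross=-46.383
  mode + wants cross > 0 → take C=(3.9079,3.1734) (cross=46.383)
ex = (C−B)/|BC| = (0.7295,0.6839); ey = (-0.6839,0.7295)
P = B + -3.36·ex + -1.30·ey = (-3.4905,-5.5446)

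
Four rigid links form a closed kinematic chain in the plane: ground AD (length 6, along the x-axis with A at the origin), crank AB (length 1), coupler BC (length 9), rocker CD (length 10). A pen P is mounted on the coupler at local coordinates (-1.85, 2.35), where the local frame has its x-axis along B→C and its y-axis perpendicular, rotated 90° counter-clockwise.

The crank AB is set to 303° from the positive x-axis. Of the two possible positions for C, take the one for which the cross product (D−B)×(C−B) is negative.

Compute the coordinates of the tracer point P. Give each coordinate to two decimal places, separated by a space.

A=(0,0), D=(6.00,0)
B = A + 1.00·(cos303°, sin303°) = (0.5446, -0.8387)
|BD| = 5.5195
circle(B,9.00) ∩ circle(D,10.00): a=1.0385, h=8.9399
  candidates: C₊=(0.2127,8.1552) cross=49.343; C₋=(2.9295,-9.5169) cross=-49.343
  mode - wants cross < 0 → take C=(2.9295,-9.5169) (cross=-49.343)
ex = (C−B)/|BC| = (0.2650,-0.9643); ey = (0.9643,0.2650)
P = B + -1.85·ex + 2.35·ey = (2.3204,1.5679)

2.32 1.57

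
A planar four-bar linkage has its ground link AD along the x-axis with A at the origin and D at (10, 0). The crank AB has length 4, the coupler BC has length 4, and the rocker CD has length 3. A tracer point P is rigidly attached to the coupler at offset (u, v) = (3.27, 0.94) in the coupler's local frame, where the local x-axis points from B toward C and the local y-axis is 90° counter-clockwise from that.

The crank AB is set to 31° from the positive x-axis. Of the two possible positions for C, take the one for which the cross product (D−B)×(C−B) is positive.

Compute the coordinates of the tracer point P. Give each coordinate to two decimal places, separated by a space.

A=(0,0), D=(10.00,0)
B = A + 4.00·(cos31°, sin31°) = (3.4287, 2.0602)
|BD| = 6.8867
circle(B,4.00) ∩ circle(D,3.00): a=3.9516, h=0.6205
  candidates: C₊=(7.3849,1.4702) cross=4.273; C₋=(7.0137,0.2859) cross=-4.273
  mode + wants cross > 0 → take C=(7.3849,1.4702) (cross=4.273)
ex = (C−B)/|BC| = (0.9891,-0.1475); ey = (0.1475,0.9891)
P = B + 3.27·ex + 0.94·ey = (6.8016,2.5075)

6.80 2.51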